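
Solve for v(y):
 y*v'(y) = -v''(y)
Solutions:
 v(y) = C1 + C2*erf(sqrt(2)*y/2)


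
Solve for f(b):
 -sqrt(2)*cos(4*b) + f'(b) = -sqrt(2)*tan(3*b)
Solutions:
 f(b) = C1 + sqrt(2)*log(cos(3*b))/3 + sqrt(2)*sin(4*b)/4


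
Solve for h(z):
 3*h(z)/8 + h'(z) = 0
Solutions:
 h(z) = C1*exp(-3*z/8)


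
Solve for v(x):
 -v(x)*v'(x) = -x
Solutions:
 v(x) = -sqrt(C1 + x^2)
 v(x) = sqrt(C1 + x^2)


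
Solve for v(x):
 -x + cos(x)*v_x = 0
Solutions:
 v(x) = C1 + Integral(x/cos(x), x)


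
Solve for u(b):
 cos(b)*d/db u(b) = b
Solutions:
 u(b) = C1 + Integral(b/cos(b), b)


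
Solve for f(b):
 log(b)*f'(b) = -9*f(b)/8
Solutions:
 f(b) = C1*exp(-9*li(b)/8)


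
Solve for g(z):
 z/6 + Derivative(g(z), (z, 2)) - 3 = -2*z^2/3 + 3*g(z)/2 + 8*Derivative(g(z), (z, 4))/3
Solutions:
 g(z) = 4*z^2/9 + z/9 + (C1*sin(sqrt(3)*z*sin(atan(sqrt(15))/2)/2) + C2*cos(sqrt(3)*z*sin(atan(sqrt(15))/2)/2))*exp(-sqrt(3)*z*cos(atan(sqrt(15))/2)/2) + (C3*sin(sqrt(3)*z*sin(atan(sqrt(15))/2)/2) + C4*cos(sqrt(3)*z*sin(atan(sqrt(15))/2)/2))*exp(sqrt(3)*z*cos(atan(sqrt(15))/2)/2) - 38/27


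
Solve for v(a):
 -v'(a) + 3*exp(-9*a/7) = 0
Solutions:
 v(a) = C1 - 7*exp(-9*a/7)/3


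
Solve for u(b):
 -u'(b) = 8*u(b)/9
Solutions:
 u(b) = C1*exp(-8*b/9)


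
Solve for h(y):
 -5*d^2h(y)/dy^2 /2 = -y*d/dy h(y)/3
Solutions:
 h(y) = C1 + C2*erfi(sqrt(15)*y/15)


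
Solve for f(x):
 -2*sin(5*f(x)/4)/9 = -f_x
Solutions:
 -2*x/9 + 2*log(cos(5*f(x)/4) - 1)/5 - 2*log(cos(5*f(x)/4) + 1)/5 = C1


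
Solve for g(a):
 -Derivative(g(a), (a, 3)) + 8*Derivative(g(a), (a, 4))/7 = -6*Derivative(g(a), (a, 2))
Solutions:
 g(a) = C1 + C2*a + (C3*sin(sqrt(1295)*a/16) + C4*cos(sqrt(1295)*a/16))*exp(7*a/16)


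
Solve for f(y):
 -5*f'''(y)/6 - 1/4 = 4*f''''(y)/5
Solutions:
 f(y) = C1 + C2*y + C3*y^2 + C4*exp(-25*y/24) - y^3/20


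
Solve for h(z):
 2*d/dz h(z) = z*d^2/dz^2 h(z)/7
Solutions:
 h(z) = C1 + C2*z^15


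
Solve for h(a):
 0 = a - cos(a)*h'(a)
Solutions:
 h(a) = C1 + Integral(a/cos(a), a)


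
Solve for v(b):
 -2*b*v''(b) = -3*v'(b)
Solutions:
 v(b) = C1 + C2*b^(5/2)


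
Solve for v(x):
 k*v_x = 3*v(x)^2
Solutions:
 v(x) = -k/(C1*k + 3*x)


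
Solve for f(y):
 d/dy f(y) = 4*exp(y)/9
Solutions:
 f(y) = C1 + 4*exp(y)/9


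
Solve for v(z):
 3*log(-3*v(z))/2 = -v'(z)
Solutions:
 2*Integral(1/(log(-_y) + log(3)), (_y, v(z)))/3 = C1 - z


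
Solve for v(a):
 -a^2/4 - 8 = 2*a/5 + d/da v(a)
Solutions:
 v(a) = C1 - a^3/12 - a^2/5 - 8*a


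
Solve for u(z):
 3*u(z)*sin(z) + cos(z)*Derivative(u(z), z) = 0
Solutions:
 u(z) = C1*cos(z)^3


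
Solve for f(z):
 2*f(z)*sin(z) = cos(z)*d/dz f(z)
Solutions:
 f(z) = C1/cos(z)^2


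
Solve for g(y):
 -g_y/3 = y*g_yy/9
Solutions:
 g(y) = C1 + C2/y^2


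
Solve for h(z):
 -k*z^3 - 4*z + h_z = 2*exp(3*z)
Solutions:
 h(z) = C1 + k*z^4/4 + 2*z^2 + 2*exp(3*z)/3


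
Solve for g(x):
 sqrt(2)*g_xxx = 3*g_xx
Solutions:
 g(x) = C1 + C2*x + C3*exp(3*sqrt(2)*x/2)


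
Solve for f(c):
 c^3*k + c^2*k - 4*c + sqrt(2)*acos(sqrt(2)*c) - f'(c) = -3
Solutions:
 f(c) = C1 + c^4*k/4 + c^3*k/3 - 2*c^2 + 3*c + sqrt(2)*(c*acos(sqrt(2)*c) - sqrt(2)*sqrt(1 - 2*c^2)/2)


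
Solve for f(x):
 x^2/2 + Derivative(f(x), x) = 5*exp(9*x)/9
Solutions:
 f(x) = C1 - x^3/6 + 5*exp(9*x)/81


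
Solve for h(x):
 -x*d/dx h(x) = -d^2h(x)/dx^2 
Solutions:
 h(x) = C1 + C2*erfi(sqrt(2)*x/2)


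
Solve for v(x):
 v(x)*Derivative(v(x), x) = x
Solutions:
 v(x) = -sqrt(C1 + x^2)
 v(x) = sqrt(C1 + x^2)


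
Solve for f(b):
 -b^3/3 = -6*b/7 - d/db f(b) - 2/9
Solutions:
 f(b) = C1 + b^4/12 - 3*b^2/7 - 2*b/9


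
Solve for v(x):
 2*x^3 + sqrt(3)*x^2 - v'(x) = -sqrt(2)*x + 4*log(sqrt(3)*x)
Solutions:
 v(x) = C1 + x^4/2 + sqrt(3)*x^3/3 + sqrt(2)*x^2/2 - 4*x*log(x) - x*log(9) + 4*x


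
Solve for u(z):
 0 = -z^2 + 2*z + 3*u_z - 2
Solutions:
 u(z) = C1 + z^3/9 - z^2/3 + 2*z/3


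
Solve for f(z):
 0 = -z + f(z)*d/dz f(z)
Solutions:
 f(z) = -sqrt(C1 + z^2)
 f(z) = sqrt(C1 + z^2)


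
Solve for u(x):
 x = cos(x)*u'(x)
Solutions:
 u(x) = C1 + Integral(x/cos(x), x)


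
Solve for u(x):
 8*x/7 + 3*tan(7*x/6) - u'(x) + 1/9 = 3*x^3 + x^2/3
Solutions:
 u(x) = C1 - 3*x^4/4 - x^3/9 + 4*x^2/7 + x/9 - 18*log(cos(7*x/6))/7


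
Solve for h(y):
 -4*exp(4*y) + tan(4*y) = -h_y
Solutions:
 h(y) = C1 + exp(4*y) + log(cos(4*y))/4


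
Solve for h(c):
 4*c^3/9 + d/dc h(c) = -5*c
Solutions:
 h(c) = C1 - c^4/9 - 5*c^2/2


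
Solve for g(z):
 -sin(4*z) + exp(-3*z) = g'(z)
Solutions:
 g(z) = C1 + cos(4*z)/4 - exp(-3*z)/3


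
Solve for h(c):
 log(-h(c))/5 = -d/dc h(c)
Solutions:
 -li(-h(c)) = C1 - c/5


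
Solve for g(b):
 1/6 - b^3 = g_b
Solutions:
 g(b) = C1 - b^4/4 + b/6


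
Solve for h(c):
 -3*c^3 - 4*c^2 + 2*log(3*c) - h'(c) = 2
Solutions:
 h(c) = C1 - 3*c^4/4 - 4*c^3/3 + 2*c*log(c) - 4*c + 2*c*log(3)


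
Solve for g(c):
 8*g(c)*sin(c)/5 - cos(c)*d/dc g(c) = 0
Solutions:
 g(c) = C1/cos(c)^(8/5)


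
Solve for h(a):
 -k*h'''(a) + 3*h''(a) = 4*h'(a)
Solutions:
 h(a) = C1 + C2*exp(a*(3 - sqrt(9 - 16*k))/(2*k)) + C3*exp(a*(sqrt(9 - 16*k) + 3)/(2*k))


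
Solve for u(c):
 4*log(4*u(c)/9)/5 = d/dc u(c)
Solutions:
 -5*Integral(1/(log(_y) - 2*log(3) + 2*log(2)), (_y, u(c)))/4 = C1 - c


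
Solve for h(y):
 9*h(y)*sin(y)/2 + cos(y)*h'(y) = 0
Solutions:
 h(y) = C1*cos(y)^(9/2)


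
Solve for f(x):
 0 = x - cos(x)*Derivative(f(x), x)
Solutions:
 f(x) = C1 + Integral(x/cos(x), x)


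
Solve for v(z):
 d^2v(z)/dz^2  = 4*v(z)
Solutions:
 v(z) = C1*exp(-2*z) + C2*exp(2*z)


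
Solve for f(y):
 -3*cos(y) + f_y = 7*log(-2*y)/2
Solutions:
 f(y) = C1 + 7*y*log(-y)/2 - 7*y/2 + 7*y*log(2)/2 + 3*sin(y)


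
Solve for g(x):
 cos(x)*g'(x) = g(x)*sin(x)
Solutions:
 g(x) = C1/cos(x)


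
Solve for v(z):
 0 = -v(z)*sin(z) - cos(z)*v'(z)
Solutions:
 v(z) = C1*cos(z)


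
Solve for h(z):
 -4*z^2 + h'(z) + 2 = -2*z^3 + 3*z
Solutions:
 h(z) = C1 - z^4/2 + 4*z^3/3 + 3*z^2/2 - 2*z


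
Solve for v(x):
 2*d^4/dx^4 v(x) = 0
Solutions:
 v(x) = C1 + C2*x + C3*x^2 + C4*x^3


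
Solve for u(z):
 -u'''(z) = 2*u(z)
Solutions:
 u(z) = C3*exp(-2^(1/3)*z) + (C1*sin(2^(1/3)*sqrt(3)*z/2) + C2*cos(2^(1/3)*sqrt(3)*z/2))*exp(2^(1/3)*z/2)


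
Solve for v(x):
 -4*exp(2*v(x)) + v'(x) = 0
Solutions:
 v(x) = log(-sqrt(-1/(C1 + 4*x))) - log(2)/2
 v(x) = log(-1/(C1 + 4*x))/2 - log(2)/2


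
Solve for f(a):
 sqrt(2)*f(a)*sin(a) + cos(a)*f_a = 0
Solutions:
 f(a) = C1*cos(a)^(sqrt(2))


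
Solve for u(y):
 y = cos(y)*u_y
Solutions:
 u(y) = C1 + Integral(y/cos(y), y)


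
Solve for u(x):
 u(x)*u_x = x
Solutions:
 u(x) = -sqrt(C1 + x^2)
 u(x) = sqrt(C1 + x^2)


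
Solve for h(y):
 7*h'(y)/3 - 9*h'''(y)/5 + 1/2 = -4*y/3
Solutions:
 h(y) = C1 + C2*exp(-sqrt(105)*y/9) + C3*exp(sqrt(105)*y/9) - 2*y^2/7 - 3*y/14


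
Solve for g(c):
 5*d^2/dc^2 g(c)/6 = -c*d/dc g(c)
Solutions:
 g(c) = C1 + C2*erf(sqrt(15)*c/5)


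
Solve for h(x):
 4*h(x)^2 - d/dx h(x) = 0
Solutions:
 h(x) = -1/(C1 + 4*x)


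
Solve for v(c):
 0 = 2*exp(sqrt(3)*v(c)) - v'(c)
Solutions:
 v(c) = sqrt(3)*(2*log(-1/(C1 + 2*c)) - log(3))/6


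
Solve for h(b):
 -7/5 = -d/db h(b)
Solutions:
 h(b) = C1 + 7*b/5


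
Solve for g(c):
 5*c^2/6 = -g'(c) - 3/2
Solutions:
 g(c) = C1 - 5*c^3/18 - 3*c/2


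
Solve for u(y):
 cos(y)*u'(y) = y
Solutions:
 u(y) = C1 + Integral(y/cos(y), y)


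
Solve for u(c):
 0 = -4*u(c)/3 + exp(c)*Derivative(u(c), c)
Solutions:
 u(c) = C1*exp(-4*exp(-c)/3)


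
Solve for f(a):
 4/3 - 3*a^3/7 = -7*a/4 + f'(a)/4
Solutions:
 f(a) = C1 - 3*a^4/7 + 7*a^2/2 + 16*a/3


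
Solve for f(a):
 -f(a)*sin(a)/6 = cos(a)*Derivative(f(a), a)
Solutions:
 f(a) = C1*cos(a)^(1/6)


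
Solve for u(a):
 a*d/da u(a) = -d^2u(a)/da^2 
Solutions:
 u(a) = C1 + C2*erf(sqrt(2)*a/2)


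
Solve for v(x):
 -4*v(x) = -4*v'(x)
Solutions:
 v(x) = C1*exp(x)


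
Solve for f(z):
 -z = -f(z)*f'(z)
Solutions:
 f(z) = -sqrt(C1 + z^2)
 f(z) = sqrt(C1 + z^2)


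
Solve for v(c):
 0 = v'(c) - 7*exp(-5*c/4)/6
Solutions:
 v(c) = C1 - 14*exp(-5*c/4)/15


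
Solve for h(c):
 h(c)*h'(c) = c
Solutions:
 h(c) = -sqrt(C1 + c^2)
 h(c) = sqrt(C1 + c^2)


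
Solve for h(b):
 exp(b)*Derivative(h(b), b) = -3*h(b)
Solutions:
 h(b) = C1*exp(3*exp(-b))


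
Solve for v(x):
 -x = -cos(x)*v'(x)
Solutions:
 v(x) = C1 + Integral(x/cos(x), x)


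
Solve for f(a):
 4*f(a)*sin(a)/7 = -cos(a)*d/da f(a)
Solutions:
 f(a) = C1*cos(a)^(4/7)


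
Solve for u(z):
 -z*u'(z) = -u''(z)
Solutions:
 u(z) = C1 + C2*erfi(sqrt(2)*z/2)


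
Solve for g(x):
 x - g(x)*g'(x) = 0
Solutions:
 g(x) = -sqrt(C1 + x^2)
 g(x) = sqrt(C1 + x^2)


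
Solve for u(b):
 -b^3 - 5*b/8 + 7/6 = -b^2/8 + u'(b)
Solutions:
 u(b) = C1 - b^4/4 + b^3/24 - 5*b^2/16 + 7*b/6


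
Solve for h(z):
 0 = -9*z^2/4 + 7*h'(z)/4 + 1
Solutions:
 h(z) = C1 + 3*z^3/7 - 4*z/7


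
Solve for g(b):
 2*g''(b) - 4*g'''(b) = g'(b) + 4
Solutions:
 g(b) = C1 - 4*b + (C2*sin(sqrt(3)*b/4) + C3*cos(sqrt(3)*b/4))*exp(b/4)


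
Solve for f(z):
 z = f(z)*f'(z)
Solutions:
 f(z) = -sqrt(C1 + z^2)
 f(z) = sqrt(C1 + z^2)


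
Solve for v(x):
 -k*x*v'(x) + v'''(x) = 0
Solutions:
 v(x) = C1 + Integral(C2*airyai(k^(1/3)*x) + C3*airybi(k^(1/3)*x), x)


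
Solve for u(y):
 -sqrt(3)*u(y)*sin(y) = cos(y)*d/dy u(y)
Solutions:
 u(y) = C1*cos(y)^(sqrt(3))


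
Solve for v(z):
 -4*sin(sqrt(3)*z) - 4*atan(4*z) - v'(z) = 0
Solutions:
 v(z) = C1 - 4*z*atan(4*z) + log(16*z^2 + 1)/2 + 4*sqrt(3)*cos(sqrt(3)*z)/3


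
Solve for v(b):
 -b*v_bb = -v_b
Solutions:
 v(b) = C1 + C2*b^2


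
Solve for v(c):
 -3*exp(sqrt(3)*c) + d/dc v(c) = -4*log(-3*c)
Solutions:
 v(c) = C1 - 4*c*log(-c) + 4*c*(1 - log(3)) + sqrt(3)*exp(sqrt(3)*c)


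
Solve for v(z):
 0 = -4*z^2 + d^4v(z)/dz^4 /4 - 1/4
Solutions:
 v(z) = C1 + C2*z + C3*z^2 + C4*z^3 + 2*z^6/45 + z^4/24


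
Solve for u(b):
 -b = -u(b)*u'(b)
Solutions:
 u(b) = -sqrt(C1 + b^2)
 u(b) = sqrt(C1 + b^2)


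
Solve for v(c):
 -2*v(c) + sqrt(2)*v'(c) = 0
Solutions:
 v(c) = C1*exp(sqrt(2)*c)


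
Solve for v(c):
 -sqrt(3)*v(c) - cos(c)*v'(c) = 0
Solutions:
 v(c) = C1*(sin(c) - 1)^(sqrt(3)/2)/(sin(c) + 1)^(sqrt(3)/2)


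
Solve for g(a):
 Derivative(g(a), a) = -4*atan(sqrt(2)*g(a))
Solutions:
 Integral(1/atan(sqrt(2)*_y), (_y, g(a))) = C1 - 4*a


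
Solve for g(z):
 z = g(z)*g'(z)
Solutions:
 g(z) = -sqrt(C1 + z^2)
 g(z) = sqrt(C1 + z^2)


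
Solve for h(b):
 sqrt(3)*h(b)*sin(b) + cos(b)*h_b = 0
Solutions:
 h(b) = C1*cos(b)^(sqrt(3))


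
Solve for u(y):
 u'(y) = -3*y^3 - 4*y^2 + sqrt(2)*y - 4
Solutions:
 u(y) = C1 - 3*y^4/4 - 4*y^3/3 + sqrt(2)*y^2/2 - 4*y


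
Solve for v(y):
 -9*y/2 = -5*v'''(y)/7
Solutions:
 v(y) = C1 + C2*y + C3*y^2 + 21*y^4/80


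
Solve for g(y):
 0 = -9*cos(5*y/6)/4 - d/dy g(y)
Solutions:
 g(y) = C1 - 27*sin(5*y/6)/10


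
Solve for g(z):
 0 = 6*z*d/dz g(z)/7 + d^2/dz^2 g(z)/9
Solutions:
 g(z) = C1 + C2*erf(3*sqrt(21)*z/7)


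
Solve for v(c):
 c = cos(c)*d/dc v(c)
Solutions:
 v(c) = C1 + Integral(c/cos(c), c)


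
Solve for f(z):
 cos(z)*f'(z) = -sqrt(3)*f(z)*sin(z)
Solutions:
 f(z) = C1*cos(z)^(sqrt(3))


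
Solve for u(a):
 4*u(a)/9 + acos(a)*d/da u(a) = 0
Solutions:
 u(a) = C1*exp(-4*Integral(1/acos(a), a)/9)


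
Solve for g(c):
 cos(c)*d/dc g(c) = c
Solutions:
 g(c) = C1 + Integral(c/cos(c), c)


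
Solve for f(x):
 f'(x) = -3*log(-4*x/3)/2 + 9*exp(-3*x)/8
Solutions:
 f(x) = C1 - 3*x*log(-x)/2 + x*(-3*log(2) + 3/2 + 3*log(3)/2) - 3*exp(-3*x)/8


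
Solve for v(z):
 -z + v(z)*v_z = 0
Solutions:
 v(z) = -sqrt(C1 + z^2)
 v(z) = sqrt(C1 + z^2)


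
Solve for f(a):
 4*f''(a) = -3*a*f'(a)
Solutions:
 f(a) = C1 + C2*erf(sqrt(6)*a/4)


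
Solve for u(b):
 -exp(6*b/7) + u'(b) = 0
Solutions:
 u(b) = C1 + 7*exp(6*b/7)/6


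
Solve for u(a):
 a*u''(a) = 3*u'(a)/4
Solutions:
 u(a) = C1 + C2*a^(7/4)


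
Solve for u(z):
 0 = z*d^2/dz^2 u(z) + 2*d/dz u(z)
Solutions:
 u(z) = C1 + C2/z


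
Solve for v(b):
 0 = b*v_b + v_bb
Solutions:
 v(b) = C1 + C2*erf(sqrt(2)*b/2)


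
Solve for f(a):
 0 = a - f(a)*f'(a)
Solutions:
 f(a) = -sqrt(C1 + a^2)
 f(a) = sqrt(C1 + a^2)


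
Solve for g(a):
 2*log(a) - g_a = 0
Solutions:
 g(a) = C1 + 2*a*log(a) - 2*a


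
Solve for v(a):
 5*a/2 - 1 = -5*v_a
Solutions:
 v(a) = C1 - a^2/4 + a/5


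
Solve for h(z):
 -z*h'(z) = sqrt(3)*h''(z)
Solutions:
 h(z) = C1 + C2*erf(sqrt(2)*3^(3/4)*z/6)


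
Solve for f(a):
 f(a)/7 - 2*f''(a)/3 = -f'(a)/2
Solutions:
 f(a) = C1*exp(a*(21 - sqrt(1113))/56) + C2*exp(a*(21 + sqrt(1113))/56)


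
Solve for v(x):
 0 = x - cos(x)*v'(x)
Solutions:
 v(x) = C1 + Integral(x/cos(x), x)


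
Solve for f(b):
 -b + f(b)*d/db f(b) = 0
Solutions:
 f(b) = -sqrt(C1 + b^2)
 f(b) = sqrt(C1 + b^2)


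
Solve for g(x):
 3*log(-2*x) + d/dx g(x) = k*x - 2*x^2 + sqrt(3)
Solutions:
 g(x) = C1 + k*x^2/2 - 2*x^3/3 - 3*x*log(-x) + x*(-3*log(2) + sqrt(3) + 3)


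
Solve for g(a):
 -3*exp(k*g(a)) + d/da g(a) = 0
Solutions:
 g(a) = Piecewise((log(-1/(C1*k + 3*a*k))/k, Ne(k, 0)), (nan, True))
 g(a) = Piecewise((C1 + 3*a, Eq(k, 0)), (nan, True))


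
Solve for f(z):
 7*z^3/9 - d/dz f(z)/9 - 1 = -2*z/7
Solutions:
 f(z) = C1 + 7*z^4/4 + 9*z^2/7 - 9*z


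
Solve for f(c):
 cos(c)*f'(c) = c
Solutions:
 f(c) = C1 + Integral(c/cos(c), c)


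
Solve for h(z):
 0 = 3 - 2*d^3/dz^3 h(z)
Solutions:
 h(z) = C1 + C2*z + C3*z^2 + z^3/4


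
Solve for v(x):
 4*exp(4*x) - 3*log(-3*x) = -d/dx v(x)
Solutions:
 v(x) = C1 + 3*x*log(-x) + 3*x*(-1 + log(3)) - exp(4*x)


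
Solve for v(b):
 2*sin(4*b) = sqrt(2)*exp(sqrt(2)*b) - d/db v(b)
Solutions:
 v(b) = C1 + exp(sqrt(2)*b) + cos(4*b)/2


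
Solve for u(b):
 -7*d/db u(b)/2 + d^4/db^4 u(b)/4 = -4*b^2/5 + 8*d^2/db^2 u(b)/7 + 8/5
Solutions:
 u(b) = C1 + C2*exp(-b*(32/(sqrt(8841441)/441 + 7)^(1/3) + 21*(sqrt(8841441)/441 + 7)^(1/3))/42)*sin(sqrt(3)*b*(-21*(sqrt(8841441)/441 + 7)^(1/3) + 32/(sqrt(8841441)/441 + 7)^(1/3))/42) + C3*exp(-b*(32/(sqrt(8841441)/441 + 7)^(1/3) + 21*(sqrt(8841441)/441 + 7)^(1/3))/42)*cos(sqrt(3)*b*(-21*(sqrt(8841441)/441 + 7)^(1/3) + 32/(sqrt(8841441)/441 + 7)^(1/3))/42) + C4*exp(b*(32/(21*(sqrt(8841441)/441 + 7)^(1/3)) + (sqrt(8841441)/441 + 7)^(1/3))) + 8*b^3/105 - 128*b^2/1715 - 6864*b/16807


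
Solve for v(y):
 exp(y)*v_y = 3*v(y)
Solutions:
 v(y) = C1*exp(-3*exp(-y))


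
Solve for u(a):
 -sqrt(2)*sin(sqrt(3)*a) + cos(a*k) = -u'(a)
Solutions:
 u(a) = C1 - sqrt(6)*cos(sqrt(3)*a)/3 - sin(a*k)/k


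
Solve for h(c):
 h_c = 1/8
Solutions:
 h(c) = C1 + c/8


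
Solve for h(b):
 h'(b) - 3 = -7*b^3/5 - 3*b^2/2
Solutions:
 h(b) = C1 - 7*b^4/20 - b^3/2 + 3*b


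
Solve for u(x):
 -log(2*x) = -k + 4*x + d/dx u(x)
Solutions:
 u(x) = C1 + k*x - 2*x^2 - x*log(x) - x*log(2) + x


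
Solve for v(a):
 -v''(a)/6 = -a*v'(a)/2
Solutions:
 v(a) = C1 + C2*erfi(sqrt(6)*a/2)


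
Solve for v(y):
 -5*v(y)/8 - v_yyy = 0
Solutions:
 v(y) = C3*exp(-5^(1/3)*y/2) + (C1*sin(sqrt(3)*5^(1/3)*y/4) + C2*cos(sqrt(3)*5^(1/3)*y/4))*exp(5^(1/3)*y/4)


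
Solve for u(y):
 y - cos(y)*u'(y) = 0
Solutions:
 u(y) = C1 + Integral(y/cos(y), y)


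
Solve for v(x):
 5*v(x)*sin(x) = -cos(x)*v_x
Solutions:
 v(x) = C1*cos(x)^5


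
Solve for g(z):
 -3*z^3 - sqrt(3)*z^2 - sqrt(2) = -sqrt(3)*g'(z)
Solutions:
 g(z) = C1 + sqrt(3)*z^4/4 + z^3/3 + sqrt(6)*z/3


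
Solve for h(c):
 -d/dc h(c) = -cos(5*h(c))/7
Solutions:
 -c/7 - log(sin(5*h(c)) - 1)/10 + log(sin(5*h(c)) + 1)/10 = C1


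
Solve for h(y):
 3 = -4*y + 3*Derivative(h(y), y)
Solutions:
 h(y) = C1 + 2*y^2/3 + y


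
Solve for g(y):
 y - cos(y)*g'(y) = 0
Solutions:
 g(y) = C1 + Integral(y/cos(y), y)


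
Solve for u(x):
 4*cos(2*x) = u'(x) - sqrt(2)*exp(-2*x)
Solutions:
 u(x) = C1 + 2*sin(2*x) - sqrt(2)*exp(-2*x)/2


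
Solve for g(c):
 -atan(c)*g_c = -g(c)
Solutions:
 g(c) = C1*exp(Integral(1/atan(c), c))


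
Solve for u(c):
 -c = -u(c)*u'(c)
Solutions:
 u(c) = -sqrt(C1 + c^2)
 u(c) = sqrt(C1 + c^2)


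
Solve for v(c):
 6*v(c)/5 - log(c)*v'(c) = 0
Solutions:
 v(c) = C1*exp(6*li(c)/5)


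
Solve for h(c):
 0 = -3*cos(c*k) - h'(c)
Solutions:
 h(c) = C1 - 3*sin(c*k)/k


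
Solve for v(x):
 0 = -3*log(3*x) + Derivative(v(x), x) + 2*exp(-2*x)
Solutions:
 v(x) = C1 + 3*x*log(x) + 3*x*(-1 + log(3)) + exp(-2*x)


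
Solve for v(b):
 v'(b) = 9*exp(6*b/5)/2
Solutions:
 v(b) = C1 + 15*exp(6*b/5)/4


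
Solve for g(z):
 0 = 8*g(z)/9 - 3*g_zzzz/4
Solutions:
 g(z) = C1*exp(-2*6^(1/4)*z/3) + C2*exp(2*6^(1/4)*z/3) + C3*sin(2*6^(1/4)*z/3) + C4*cos(2*6^(1/4)*z/3)


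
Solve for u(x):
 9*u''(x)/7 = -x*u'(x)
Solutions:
 u(x) = C1 + C2*erf(sqrt(14)*x/6)


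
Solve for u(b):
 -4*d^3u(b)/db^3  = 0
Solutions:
 u(b) = C1 + C2*b + C3*b^2


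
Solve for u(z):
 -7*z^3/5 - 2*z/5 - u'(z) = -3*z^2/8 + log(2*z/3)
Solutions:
 u(z) = C1 - 7*z^4/20 + z^3/8 - z^2/5 - z*log(z) + z*log(3/2) + z


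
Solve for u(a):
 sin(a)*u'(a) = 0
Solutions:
 u(a) = C1


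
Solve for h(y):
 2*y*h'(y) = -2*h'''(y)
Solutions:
 h(y) = C1 + Integral(C2*airyai(-y) + C3*airybi(-y), y)


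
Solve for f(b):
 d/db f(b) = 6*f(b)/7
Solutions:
 f(b) = C1*exp(6*b/7)


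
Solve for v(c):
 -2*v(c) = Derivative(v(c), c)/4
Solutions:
 v(c) = C1*exp(-8*c)


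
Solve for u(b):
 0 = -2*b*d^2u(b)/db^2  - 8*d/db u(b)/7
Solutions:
 u(b) = C1 + C2*b^(3/7)


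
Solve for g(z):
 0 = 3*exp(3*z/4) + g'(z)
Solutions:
 g(z) = C1 - 4*exp(3*z/4)


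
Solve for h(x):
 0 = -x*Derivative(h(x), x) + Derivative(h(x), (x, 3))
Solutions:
 h(x) = C1 + Integral(C2*airyai(x) + C3*airybi(x), x)


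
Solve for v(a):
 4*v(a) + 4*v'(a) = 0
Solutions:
 v(a) = C1*exp(-a)


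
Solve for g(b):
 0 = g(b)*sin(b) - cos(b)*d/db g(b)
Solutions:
 g(b) = C1/cos(b)


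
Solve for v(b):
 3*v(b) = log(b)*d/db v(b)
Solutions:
 v(b) = C1*exp(3*li(b))


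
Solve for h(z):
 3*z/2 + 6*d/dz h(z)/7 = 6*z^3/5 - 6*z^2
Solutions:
 h(z) = C1 + 7*z^4/20 - 7*z^3/3 - 7*z^2/8


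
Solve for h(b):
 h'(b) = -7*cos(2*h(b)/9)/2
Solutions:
 7*b/2 - 9*log(sin(2*h(b)/9) - 1)/4 + 9*log(sin(2*h(b)/9) + 1)/4 = C1


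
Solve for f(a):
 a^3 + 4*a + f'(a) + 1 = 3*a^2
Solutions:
 f(a) = C1 - a^4/4 + a^3 - 2*a^2 - a


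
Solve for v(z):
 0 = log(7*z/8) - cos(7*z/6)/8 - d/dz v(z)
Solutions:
 v(z) = C1 + z*log(z) - 3*z*log(2) - z + z*log(7) - 3*sin(7*z/6)/28


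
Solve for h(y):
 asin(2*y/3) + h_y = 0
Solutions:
 h(y) = C1 - y*asin(2*y/3) - sqrt(9 - 4*y^2)/2


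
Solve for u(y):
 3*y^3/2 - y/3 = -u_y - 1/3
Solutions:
 u(y) = C1 - 3*y^4/8 + y^2/6 - y/3


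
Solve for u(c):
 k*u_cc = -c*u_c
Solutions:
 u(c) = C1 + C2*sqrt(k)*erf(sqrt(2)*c*sqrt(1/k)/2)


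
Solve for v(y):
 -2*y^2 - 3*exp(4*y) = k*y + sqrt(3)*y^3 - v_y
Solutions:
 v(y) = C1 + k*y^2/2 + sqrt(3)*y^4/4 + 2*y^3/3 + 3*exp(4*y)/4


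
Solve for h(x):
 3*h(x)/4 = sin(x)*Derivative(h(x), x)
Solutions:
 h(x) = C1*(cos(x) - 1)^(3/8)/(cos(x) + 1)^(3/8)


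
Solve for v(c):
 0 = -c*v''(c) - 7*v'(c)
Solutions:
 v(c) = C1 + C2/c^6


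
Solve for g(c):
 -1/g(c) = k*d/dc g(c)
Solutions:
 g(c) = -sqrt(C1 - 2*c/k)
 g(c) = sqrt(C1 - 2*c/k)


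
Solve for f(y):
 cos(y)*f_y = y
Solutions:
 f(y) = C1 + Integral(y/cos(y), y)


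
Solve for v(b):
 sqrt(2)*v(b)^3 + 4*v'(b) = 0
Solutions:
 v(b) = -sqrt(2)*sqrt(-1/(C1 - sqrt(2)*b))
 v(b) = sqrt(2)*sqrt(-1/(C1 - sqrt(2)*b))


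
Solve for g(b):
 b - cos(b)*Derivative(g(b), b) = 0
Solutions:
 g(b) = C1 + Integral(b/cos(b), b)


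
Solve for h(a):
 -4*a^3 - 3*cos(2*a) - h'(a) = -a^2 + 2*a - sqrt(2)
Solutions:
 h(a) = C1 - a^4 + a^3/3 - a^2 + sqrt(2)*a - 3*sin(2*a)/2


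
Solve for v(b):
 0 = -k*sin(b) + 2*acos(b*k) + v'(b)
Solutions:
 v(b) = C1 - k*cos(b) - 2*Piecewise((b*acos(b*k) - sqrt(-b^2*k^2 + 1)/k, Ne(k, 0)), (pi*b/2, True))


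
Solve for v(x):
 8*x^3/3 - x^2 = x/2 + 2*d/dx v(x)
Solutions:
 v(x) = C1 + x^4/3 - x^3/6 - x^2/8


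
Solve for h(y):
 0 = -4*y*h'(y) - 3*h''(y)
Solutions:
 h(y) = C1 + C2*erf(sqrt(6)*y/3)


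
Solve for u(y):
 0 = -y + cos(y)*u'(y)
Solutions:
 u(y) = C1 + Integral(y/cos(y), y)


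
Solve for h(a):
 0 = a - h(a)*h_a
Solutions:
 h(a) = -sqrt(C1 + a^2)
 h(a) = sqrt(C1 + a^2)


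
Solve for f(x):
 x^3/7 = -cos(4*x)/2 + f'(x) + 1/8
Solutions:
 f(x) = C1 + x^4/28 - x/8 + sin(4*x)/8


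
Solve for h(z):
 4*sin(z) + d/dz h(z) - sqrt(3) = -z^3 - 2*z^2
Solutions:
 h(z) = C1 - z^4/4 - 2*z^3/3 + sqrt(3)*z + 4*cos(z)


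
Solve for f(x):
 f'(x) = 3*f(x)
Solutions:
 f(x) = C1*exp(3*x)


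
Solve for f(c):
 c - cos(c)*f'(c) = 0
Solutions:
 f(c) = C1 + Integral(c/cos(c), c)


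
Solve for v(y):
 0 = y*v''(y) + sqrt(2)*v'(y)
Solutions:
 v(y) = C1 + C2*y^(1 - sqrt(2))


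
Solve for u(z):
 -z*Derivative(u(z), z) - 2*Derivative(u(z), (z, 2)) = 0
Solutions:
 u(z) = C1 + C2*erf(z/2)


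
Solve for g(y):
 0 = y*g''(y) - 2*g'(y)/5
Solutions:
 g(y) = C1 + C2*y^(7/5)


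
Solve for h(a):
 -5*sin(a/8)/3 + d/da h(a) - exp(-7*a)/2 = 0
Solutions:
 h(a) = C1 - 40*cos(a/8)/3 - exp(-7*a)/14


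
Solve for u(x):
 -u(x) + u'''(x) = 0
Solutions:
 u(x) = C3*exp(x) + (C1*sin(sqrt(3)*x/2) + C2*cos(sqrt(3)*x/2))*exp(-x/2)


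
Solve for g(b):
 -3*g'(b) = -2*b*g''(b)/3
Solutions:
 g(b) = C1 + C2*b^(11/2)


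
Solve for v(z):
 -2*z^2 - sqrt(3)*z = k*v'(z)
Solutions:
 v(z) = C1 - 2*z^3/(3*k) - sqrt(3)*z^2/(2*k)


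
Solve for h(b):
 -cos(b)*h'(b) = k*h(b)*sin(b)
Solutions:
 h(b) = C1*exp(k*log(cos(b)))


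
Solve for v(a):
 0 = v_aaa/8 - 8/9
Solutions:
 v(a) = C1 + C2*a + C3*a^2 + 32*a^3/27


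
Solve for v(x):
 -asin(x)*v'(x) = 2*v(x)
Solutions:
 v(x) = C1*exp(-2*Integral(1/asin(x), x))


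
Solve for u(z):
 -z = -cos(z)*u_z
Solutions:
 u(z) = C1 + Integral(z/cos(z), z)


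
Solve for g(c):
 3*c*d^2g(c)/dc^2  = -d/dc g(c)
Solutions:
 g(c) = C1 + C2*c^(2/3)


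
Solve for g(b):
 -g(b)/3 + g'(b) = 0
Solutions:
 g(b) = C1*exp(b/3)


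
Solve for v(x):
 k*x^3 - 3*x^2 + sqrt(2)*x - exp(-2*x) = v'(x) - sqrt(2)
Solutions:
 v(x) = C1 + k*x^4/4 - x^3 + sqrt(2)*x^2/2 + sqrt(2)*x + exp(-2*x)/2


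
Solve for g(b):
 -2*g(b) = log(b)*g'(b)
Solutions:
 g(b) = C1*exp(-2*li(b))


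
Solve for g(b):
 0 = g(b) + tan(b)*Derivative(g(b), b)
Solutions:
 g(b) = C1/sin(b)


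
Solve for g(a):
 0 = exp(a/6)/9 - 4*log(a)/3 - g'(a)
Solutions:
 g(a) = C1 - 4*a*log(a)/3 + 4*a/3 + 2*exp(a/6)/3


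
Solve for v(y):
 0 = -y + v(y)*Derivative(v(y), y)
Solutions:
 v(y) = -sqrt(C1 + y^2)
 v(y) = sqrt(C1 + y^2)


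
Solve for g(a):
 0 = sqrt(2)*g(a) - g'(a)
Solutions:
 g(a) = C1*exp(sqrt(2)*a)


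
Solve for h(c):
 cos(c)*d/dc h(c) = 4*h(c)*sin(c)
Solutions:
 h(c) = C1/cos(c)^4


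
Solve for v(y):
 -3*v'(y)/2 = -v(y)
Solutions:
 v(y) = C1*exp(2*y/3)


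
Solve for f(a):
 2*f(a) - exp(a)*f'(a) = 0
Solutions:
 f(a) = C1*exp(-2*exp(-a))


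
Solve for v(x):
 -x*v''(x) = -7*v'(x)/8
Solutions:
 v(x) = C1 + C2*x^(15/8)


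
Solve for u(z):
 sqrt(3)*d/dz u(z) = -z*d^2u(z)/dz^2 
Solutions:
 u(z) = C1 + C2*z^(1 - sqrt(3))


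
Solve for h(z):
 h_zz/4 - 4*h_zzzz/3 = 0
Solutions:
 h(z) = C1 + C2*z + C3*exp(-sqrt(3)*z/4) + C4*exp(sqrt(3)*z/4)


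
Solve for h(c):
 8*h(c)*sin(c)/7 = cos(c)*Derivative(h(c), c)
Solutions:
 h(c) = C1/cos(c)^(8/7)


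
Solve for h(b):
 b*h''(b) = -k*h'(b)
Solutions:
 h(b) = C1 + b^(1 - re(k))*(C2*sin(log(b)*Abs(im(k))) + C3*cos(log(b)*im(k)))


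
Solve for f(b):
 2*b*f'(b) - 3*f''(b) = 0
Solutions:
 f(b) = C1 + C2*erfi(sqrt(3)*b/3)


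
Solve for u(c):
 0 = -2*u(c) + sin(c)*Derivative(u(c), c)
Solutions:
 u(c) = C1*(cos(c) - 1)/(cos(c) + 1)


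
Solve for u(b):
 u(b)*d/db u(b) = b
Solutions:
 u(b) = -sqrt(C1 + b^2)
 u(b) = sqrt(C1 + b^2)


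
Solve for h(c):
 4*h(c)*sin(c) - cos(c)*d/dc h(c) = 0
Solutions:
 h(c) = C1/cos(c)^4


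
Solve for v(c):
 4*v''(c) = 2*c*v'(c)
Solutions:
 v(c) = C1 + C2*erfi(c/2)


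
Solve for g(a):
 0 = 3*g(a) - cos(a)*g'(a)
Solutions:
 g(a) = C1*(sin(a) + 1)^(3/2)/(sin(a) - 1)^(3/2)


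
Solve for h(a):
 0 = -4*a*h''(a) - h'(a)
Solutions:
 h(a) = C1 + C2*a^(3/4)


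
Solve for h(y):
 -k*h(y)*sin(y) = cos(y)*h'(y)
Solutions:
 h(y) = C1*exp(k*log(cos(y)))


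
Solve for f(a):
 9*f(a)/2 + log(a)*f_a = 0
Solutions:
 f(a) = C1*exp(-9*li(a)/2)


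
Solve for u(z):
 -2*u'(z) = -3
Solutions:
 u(z) = C1 + 3*z/2


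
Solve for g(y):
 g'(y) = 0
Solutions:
 g(y) = C1


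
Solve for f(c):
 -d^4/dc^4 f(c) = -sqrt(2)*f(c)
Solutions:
 f(c) = C1*exp(-2^(1/8)*c) + C2*exp(2^(1/8)*c) + C3*sin(2^(1/8)*c) + C4*cos(2^(1/8)*c)


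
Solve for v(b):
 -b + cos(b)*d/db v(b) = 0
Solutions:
 v(b) = C1 + Integral(b/cos(b), b)


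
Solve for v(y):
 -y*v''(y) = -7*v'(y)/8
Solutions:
 v(y) = C1 + C2*y^(15/8)


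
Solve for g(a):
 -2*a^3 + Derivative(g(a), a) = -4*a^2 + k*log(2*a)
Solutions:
 g(a) = C1 + a^4/2 - 4*a^3/3 + a*k*log(a) - a*k + a*k*log(2)


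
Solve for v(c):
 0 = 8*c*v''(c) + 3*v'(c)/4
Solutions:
 v(c) = C1 + C2*c^(29/32)


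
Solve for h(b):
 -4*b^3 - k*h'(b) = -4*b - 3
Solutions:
 h(b) = C1 - b^4/k + 2*b^2/k + 3*b/k


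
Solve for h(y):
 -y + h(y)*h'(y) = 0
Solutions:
 h(y) = -sqrt(C1 + y^2)
 h(y) = sqrt(C1 + y^2)


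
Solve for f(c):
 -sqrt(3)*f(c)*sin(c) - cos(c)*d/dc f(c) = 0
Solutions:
 f(c) = C1*cos(c)^(sqrt(3))


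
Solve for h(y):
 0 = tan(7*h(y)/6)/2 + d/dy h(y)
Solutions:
 h(y) = -6*asin(C1*exp(-7*y/12))/7 + 6*pi/7
 h(y) = 6*asin(C1*exp(-7*y/12))/7


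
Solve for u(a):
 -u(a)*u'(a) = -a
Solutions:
 u(a) = -sqrt(C1 + a^2)
 u(a) = sqrt(C1 + a^2)


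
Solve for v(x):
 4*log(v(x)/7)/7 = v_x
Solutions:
 7*Integral(1/(-log(_y) + log(7)), (_y, v(x)))/4 = C1 - x


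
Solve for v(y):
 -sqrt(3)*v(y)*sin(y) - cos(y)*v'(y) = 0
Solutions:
 v(y) = C1*cos(y)^(sqrt(3))


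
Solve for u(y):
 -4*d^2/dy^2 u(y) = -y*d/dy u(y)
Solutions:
 u(y) = C1 + C2*erfi(sqrt(2)*y/4)


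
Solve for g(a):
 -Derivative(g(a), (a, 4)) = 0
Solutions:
 g(a) = C1 + C2*a + C3*a^2 + C4*a^3


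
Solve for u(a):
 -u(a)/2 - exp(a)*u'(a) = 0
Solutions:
 u(a) = C1*exp(exp(-a)/2)


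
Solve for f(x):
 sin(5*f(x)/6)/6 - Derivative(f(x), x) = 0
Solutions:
 -x/6 + 3*log(cos(5*f(x)/6) - 1)/5 - 3*log(cos(5*f(x)/6) + 1)/5 = C1


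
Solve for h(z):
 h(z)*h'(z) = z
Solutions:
 h(z) = -sqrt(C1 + z^2)
 h(z) = sqrt(C1 + z^2)


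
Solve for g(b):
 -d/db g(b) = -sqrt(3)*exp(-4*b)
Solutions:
 g(b) = C1 - sqrt(3)*exp(-4*b)/4


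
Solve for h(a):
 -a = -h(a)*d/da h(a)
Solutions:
 h(a) = -sqrt(C1 + a^2)
 h(a) = sqrt(C1 + a^2)


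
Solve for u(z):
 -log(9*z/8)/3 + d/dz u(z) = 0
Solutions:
 u(z) = C1 + z*log(z)/3 - z*log(2) - z/3 + 2*z*log(3)/3


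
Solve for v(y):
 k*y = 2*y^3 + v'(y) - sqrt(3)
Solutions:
 v(y) = C1 + k*y^2/2 - y^4/2 + sqrt(3)*y


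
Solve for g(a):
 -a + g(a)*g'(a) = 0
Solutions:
 g(a) = -sqrt(C1 + a^2)
 g(a) = sqrt(C1 + a^2)


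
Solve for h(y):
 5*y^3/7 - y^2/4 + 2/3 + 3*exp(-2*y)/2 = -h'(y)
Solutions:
 h(y) = C1 - 5*y^4/28 + y^3/12 - 2*y/3 + 3*exp(-2*y)/4


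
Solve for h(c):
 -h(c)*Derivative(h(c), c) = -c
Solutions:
 h(c) = -sqrt(C1 + c^2)
 h(c) = sqrt(C1 + c^2)


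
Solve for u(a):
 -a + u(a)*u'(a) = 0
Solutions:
 u(a) = -sqrt(C1 + a^2)
 u(a) = sqrt(C1 + a^2)


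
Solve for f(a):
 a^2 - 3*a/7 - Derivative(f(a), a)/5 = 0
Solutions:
 f(a) = C1 + 5*a^3/3 - 15*a^2/14


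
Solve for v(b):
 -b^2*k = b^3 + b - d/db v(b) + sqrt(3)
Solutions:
 v(b) = C1 + b^4/4 + b^3*k/3 + b^2/2 + sqrt(3)*b


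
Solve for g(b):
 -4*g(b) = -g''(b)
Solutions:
 g(b) = C1*exp(-2*b) + C2*exp(2*b)


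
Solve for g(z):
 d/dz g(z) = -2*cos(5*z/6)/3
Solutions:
 g(z) = C1 - 4*sin(5*z/6)/5


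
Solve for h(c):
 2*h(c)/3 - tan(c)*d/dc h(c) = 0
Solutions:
 h(c) = C1*sin(c)^(2/3)


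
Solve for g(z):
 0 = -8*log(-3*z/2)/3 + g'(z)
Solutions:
 g(z) = C1 + 8*z*log(-z)/3 + 8*z*(-1 - log(2) + log(3))/3


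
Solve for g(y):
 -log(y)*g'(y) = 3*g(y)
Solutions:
 g(y) = C1*exp(-3*li(y))


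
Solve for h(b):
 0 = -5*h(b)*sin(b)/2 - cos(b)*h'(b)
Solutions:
 h(b) = C1*cos(b)^(5/2)


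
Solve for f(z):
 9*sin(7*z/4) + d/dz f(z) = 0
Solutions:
 f(z) = C1 + 36*cos(7*z/4)/7


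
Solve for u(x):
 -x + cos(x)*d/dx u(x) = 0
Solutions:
 u(x) = C1 + Integral(x/cos(x), x)


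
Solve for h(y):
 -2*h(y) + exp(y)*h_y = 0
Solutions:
 h(y) = C1*exp(-2*exp(-y))


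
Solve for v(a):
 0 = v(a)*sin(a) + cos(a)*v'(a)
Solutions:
 v(a) = C1*cos(a)


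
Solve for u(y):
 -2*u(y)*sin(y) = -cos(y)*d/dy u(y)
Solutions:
 u(y) = C1/cos(y)^2


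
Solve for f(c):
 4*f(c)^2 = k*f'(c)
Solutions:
 f(c) = -k/(C1*k + 4*c)


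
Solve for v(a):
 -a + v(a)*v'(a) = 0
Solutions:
 v(a) = -sqrt(C1 + a^2)
 v(a) = sqrt(C1 + a^2)


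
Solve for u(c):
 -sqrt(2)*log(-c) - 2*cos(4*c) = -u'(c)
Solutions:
 u(c) = C1 + sqrt(2)*c*(log(-c) - 1) + sin(4*c)/2


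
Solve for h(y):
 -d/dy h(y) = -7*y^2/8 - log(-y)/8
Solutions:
 h(y) = C1 + 7*y^3/24 + y*log(-y)/8 - y/8


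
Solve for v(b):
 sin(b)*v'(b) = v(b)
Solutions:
 v(b) = C1*sqrt(cos(b) - 1)/sqrt(cos(b) + 1)


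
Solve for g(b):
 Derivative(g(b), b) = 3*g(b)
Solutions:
 g(b) = C1*exp(3*b)


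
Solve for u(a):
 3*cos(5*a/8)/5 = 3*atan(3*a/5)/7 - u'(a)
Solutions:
 u(a) = C1 + 3*a*atan(3*a/5)/7 - 5*log(9*a^2 + 25)/14 - 24*sin(5*a/8)/25


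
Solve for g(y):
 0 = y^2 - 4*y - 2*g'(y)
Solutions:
 g(y) = C1 + y^3/6 - y^2


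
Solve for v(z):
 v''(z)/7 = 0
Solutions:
 v(z) = C1 + C2*z


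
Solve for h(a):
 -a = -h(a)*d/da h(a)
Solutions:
 h(a) = -sqrt(C1 + a^2)
 h(a) = sqrt(C1 + a^2)


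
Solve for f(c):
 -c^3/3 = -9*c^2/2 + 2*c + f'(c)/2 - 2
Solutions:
 f(c) = C1 - c^4/6 + 3*c^3 - 2*c^2 + 4*c


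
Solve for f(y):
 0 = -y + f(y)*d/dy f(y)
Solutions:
 f(y) = -sqrt(C1 + y^2)
 f(y) = sqrt(C1 + y^2)


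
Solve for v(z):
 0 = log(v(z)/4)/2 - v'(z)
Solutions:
 2*Integral(1/(-log(_y) + 2*log(2)), (_y, v(z))) = C1 - z


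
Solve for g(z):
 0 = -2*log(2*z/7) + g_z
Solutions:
 g(z) = C1 + 2*z*log(z) + z*log(4/49) - 2*z


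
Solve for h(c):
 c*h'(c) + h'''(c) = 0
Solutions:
 h(c) = C1 + Integral(C2*airyai(-c) + C3*airybi(-c), c)


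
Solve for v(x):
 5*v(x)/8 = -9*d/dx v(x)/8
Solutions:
 v(x) = C1*exp(-5*x/9)


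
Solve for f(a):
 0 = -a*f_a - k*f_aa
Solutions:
 f(a) = C1 + C2*sqrt(k)*erf(sqrt(2)*a*sqrt(1/k)/2)


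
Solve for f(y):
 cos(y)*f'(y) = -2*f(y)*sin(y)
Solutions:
 f(y) = C1*cos(y)^2


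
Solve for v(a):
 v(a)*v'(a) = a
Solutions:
 v(a) = -sqrt(C1 + a^2)
 v(a) = sqrt(C1 + a^2)


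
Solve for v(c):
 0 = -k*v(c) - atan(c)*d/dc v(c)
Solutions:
 v(c) = C1*exp(-k*Integral(1/atan(c), c))


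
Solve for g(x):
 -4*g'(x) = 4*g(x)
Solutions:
 g(x) = C1*exp(-x)


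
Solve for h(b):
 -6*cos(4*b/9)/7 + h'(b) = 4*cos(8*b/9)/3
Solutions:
 h(b) = C1 + 27*sin(4*b/9)/14 + 3*sin(8*b/9)/2


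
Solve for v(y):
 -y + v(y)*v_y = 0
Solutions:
 v(y) = -sqrt(C1 + y^2)
 v(y) = sqrt(C1 + y^2)


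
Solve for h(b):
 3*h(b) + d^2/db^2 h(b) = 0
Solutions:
 h(b) = C1*sin(sqrt(3)*b) + C2*cos(sqrt(3)*b)


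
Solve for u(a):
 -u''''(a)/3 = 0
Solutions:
 u(a) = C1 + C2*a + C3*a^2 + C4*a^3


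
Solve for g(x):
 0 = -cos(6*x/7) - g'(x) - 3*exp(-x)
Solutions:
 g(x) = C1 - 7*sin(6*x/7)/6 + 3*exp(-x)


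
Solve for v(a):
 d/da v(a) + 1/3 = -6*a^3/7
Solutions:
 v(a) = C1 - 3*a^4/14 - a/3


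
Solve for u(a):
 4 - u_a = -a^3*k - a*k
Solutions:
 u(a) = C1 + a^4*k/4 + a^2*k/2 + 4*a


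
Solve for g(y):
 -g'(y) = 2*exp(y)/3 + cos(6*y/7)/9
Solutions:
 g(y) = C1 - 2*exp(y)/3 - 7*sin(6*y/7)/54


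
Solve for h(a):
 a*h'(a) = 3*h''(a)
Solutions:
 h(a) = C1 + C2*erfi(sqrt(6)*a/6)


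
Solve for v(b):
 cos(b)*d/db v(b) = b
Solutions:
 v(b) = C1 + Integral(b/cos(b), b)


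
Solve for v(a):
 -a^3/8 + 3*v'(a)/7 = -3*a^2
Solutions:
 v(a) = C1 + 7*a^4/96 - 7*a^3/3


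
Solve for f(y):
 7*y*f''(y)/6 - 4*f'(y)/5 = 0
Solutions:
 f(y) = C1 + C2*y^(59/35)


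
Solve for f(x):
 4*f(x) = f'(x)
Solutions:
 f(x) = C1*exp(4*x)


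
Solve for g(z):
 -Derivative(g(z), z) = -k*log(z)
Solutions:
 g(z) = C1 + k*z*log(z) - k*z


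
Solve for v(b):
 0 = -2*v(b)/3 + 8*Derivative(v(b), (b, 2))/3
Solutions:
 v(b) = C1*exp(-b/2) + C2*exp(b/2)


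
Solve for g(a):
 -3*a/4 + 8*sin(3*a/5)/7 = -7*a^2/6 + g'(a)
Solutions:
 g(a) = C1 + 7*a^3/18 - 3*a^2/8 - 40*cos(3*a/5)/21


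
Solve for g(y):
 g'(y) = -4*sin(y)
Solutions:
 g(y) = C1 + 4*cos(y)


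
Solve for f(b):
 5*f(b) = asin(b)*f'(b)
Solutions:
 f(b) = C1*exp(5*Integral(1/asin(b), b))


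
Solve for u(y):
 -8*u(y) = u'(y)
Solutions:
 u(y) = C1*exp(-8*y)


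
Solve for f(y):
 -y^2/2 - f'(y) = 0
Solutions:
 f(y) = C1 - y^3/6


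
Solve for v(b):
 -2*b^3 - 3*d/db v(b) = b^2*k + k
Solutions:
 v(b) = C1 - b^4/6 - b^3*k/9 - b*k/3


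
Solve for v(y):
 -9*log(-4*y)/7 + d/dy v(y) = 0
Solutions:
 v(y) = C1 + 9*y*log(-y)/7 + 9*y*(-1 + 2*log(2))/7


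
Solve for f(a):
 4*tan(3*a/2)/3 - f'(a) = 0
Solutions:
 f(a) = C1 - 8*log(cos(3*a/2))/9


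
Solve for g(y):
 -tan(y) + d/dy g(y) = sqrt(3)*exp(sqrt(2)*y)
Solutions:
 g(y) = C1 + sqrt(6)*exp(sqrt(2)*y)/2 - log(cos(y))


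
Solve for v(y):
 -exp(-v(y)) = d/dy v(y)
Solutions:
 v(y) = log(C1 - y)


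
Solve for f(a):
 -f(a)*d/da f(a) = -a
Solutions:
 f(a) = -sqrt(C1 + a^2)
 f(a) = sqrt(C1 + a^2)


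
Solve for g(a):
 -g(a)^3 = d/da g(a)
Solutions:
 g(a) = -sqrt(2)*sqrt(-1/(C1 - a))/2
 g(a) = sqrt(2)*sqrt(-1/(C1 - a))/2


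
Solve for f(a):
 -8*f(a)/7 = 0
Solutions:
 f(a) = 0


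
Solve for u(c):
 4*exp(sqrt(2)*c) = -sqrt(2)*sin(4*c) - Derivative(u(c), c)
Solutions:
 u(c) = C1 - 2*sqrt(2)*exp(sqrt(2)*c) + sqrt(2)*cos(4*c)/4


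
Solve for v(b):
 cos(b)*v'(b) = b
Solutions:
 v(b) = C1 + Integral(b/cos(b), b)


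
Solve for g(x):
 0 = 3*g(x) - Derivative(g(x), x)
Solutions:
 g(x) = C1*exp(3*x)


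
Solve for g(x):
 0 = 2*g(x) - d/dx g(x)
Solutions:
 g(x) = C1*exp(2*x)


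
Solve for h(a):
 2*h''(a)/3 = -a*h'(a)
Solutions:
 h(a) = C1 + C2*erf(sqrt(3)*a/2)


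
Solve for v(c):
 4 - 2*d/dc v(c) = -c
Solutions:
 v(c) = C1 + c^2/4 + 2*c


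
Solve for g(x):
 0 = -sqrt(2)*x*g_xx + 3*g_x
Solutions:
 g(x) = C1 + C2*x^(1 + 3*sqrt(2)/2)


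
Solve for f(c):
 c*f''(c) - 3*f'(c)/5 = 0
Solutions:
 f(c) = C1 + C2*c^(8/5)


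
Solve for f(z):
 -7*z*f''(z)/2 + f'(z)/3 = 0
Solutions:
 f(z) = C1 + C2*z^(23/21)


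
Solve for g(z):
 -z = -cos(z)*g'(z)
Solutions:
 g(z) = C1 + Integral(z/cos(z), z)


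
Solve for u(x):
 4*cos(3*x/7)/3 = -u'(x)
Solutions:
 u(x) = C1 - 28*sin(3*x/7)/9


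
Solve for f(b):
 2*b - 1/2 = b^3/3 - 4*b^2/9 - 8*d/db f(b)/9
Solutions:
 f(b) = C1 + 3*b^4/32 - b^3/6 - 9*b^2/8 + 9*b/16


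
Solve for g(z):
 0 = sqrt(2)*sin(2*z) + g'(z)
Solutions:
 g(z) = C1 + sqrt(2)*cos(2*z)/2


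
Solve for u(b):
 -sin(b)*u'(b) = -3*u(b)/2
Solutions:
 u(b) = C1*(cos(b) - 1)^(3/4)/(cos(b) + 1)^(3/4)


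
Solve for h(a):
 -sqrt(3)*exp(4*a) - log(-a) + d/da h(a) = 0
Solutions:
 h(a) = C1 + a*log(-a) - a + sqrt(3)*exp(4*a)/4


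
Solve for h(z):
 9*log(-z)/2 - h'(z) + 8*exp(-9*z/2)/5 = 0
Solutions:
 h(z) = C1 + 9*z*log(-z)/2 - 9*z/2 - 16*exp(-9*z/2)/45


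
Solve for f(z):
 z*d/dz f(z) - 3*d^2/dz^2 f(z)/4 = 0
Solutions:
 f(z) = C1 + C2*erfi(sqrt(6)*z/3)


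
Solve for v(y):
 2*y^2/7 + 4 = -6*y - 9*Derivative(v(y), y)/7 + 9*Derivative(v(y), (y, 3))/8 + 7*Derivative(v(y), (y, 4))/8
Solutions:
 v(y) = C1 + C2*exp(-y*(3*3^(1/3)/(2*sqrt(154) + 25)^(1/3) + 6 + 3^(2/3)*(2*sqrt(154) + 25)^(1/3))/14)*sin(3*3^(1/6)*y*(-(2*sqrt(154) + 25)^(1/3) + 3^(2/3)/(2*sqrt(154) + 25)^(1/3))/14) + C3*exp(-y*(3*3^(1/3)/(2*sqrt(154) + 25)^(1/3) + 6 + 3^(2/3)*(2*sqrt(154) + 25)^(1/3))/14)*cos(3*3^(1/6)*y*(-(2*sqrt(154) + 25)^(1/3) + 3^(2/3)/(2*sqrt(154) + 25)^(1/3))/14) + C4*exp(y*(-3 + 3*3^(1/3)/(2*sqrt(154) + 25)^(1/3) + 3^(2/3)*(2*sqrt(154) + 25)^(1/3))/7) - 2*y^3/27 - 7*y^2/3 - 7*y/2


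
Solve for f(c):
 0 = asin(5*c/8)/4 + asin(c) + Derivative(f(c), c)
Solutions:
 f(c) = C1 - c*asin(5*c/8)/4 - c*asin(c) - sqrt(1 - c^2) - sqrt(64 - 25*c^2)/20


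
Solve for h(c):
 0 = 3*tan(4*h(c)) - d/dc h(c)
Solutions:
 h(c) = -asin(C1*exp(12*c))/4 + pi/4
 h(c) = asin(C1*exp(12*c))/4


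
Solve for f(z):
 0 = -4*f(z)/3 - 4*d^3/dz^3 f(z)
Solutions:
 f(z) = C3*exp(-3^(2/3)*z/3) + (C1*sin(3^(1/6)*z/2) + C2*cos(3^(1/6)*z/2))*exp(3^(2/3)*z/6)


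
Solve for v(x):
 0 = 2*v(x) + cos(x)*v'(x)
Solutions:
 v(x) = C1*(sin(x) - 1)/(sin(x) + 1)


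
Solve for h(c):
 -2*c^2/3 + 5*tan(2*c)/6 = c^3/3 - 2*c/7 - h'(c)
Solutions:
 h(c) = C1 + c^4/12 + 2*c^3/9 - c^2/7 + 5*log(cos(2*c))/12


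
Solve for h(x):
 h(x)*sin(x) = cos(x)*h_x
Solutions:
 h(x) = C1/cos(x)


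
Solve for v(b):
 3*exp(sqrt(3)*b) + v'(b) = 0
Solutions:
 v(b) = C1 - sqrt(3)*exp(sqrt(3)*b)


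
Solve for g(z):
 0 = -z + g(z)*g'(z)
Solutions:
 g(z) = -sqrt(C1 + z^2)
 g(z) = sqrt(C1 + z^2)


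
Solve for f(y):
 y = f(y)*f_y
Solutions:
 f(y) = -sqrt(C1 + y^2)
 f(y) = sqrt(C1 + y^2)


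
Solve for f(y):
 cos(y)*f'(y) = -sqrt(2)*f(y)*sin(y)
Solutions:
 f(y) = C1*cos(y)^(sqrt(2))


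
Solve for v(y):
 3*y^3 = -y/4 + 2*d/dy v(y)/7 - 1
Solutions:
 v(y) = C1 + 21*y^4/8 + 7*y^2/16 + 7*y/2


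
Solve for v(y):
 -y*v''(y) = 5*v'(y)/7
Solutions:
 v(y) = C1 + C2*y^(2/7)


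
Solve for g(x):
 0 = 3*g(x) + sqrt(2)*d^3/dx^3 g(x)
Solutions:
 g(x) = C3*exp(-2^(5/6)*3^(1/3)*x/2) + (C1*sin(6^(5/6)*x/4) + C2*cos(6^(5/6)*x/4))*exp(2^(5/6)*3^(1/3)*x/4)


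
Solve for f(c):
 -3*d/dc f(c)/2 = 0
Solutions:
 f(c) = C1


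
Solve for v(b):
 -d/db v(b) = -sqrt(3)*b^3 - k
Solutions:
 v(b) = C1 + sqrt(3)*b^4/4 + b*k


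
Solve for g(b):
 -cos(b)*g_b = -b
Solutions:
 g(b) = C1 + Integral(b/cos(b), b)


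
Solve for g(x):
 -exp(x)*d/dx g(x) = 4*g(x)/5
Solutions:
 g(x) = C1*exp(4*exp(-x)/5)


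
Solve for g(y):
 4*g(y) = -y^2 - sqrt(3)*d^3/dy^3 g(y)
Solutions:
 g(y) = C3*exp(-2^(2/3)*3^(5/6)*y/3) - y^2/4 + (C1*sin(2^(2/3)*3^(1/3)*y/2) + C2*cos(2^(2/3)*3^(1/3)*y/2))*exp(2^(2/3)*3^(5/6)*y/6)
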